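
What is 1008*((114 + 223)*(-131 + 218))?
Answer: 29553552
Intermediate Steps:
1008*((114 + 223)*(-131 + 218)) = 1008*(337*87) = 1008*29319 = 29553552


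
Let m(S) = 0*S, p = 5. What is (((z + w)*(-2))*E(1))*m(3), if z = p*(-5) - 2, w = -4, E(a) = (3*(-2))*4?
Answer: 0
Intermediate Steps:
E(a) = -24 (E(a) = -6*4 = -24)
z = -27 (z = 5*(-5) - 2 = -25 - 2 = -27)
m(S) = 0
(((z + w)*(-2))*E(1))*m(3) = (((-27 - 4)*(-2))*(-24))*0 = (-31*(-2)*(-24))*0 = (62*(-24))*0 = -1488*0 = 0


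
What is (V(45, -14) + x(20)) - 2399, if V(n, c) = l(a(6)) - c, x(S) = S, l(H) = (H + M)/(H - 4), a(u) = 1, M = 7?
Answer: -7103/3 ≈ -2367.7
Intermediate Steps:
l(H) = (7 + H)/(-4 + H) (l(H) = (H + 7)/(H - 4) = (7 + H)/(-4 + H))
V(n, c) = -8/3 - c (V(n, c) = (7 + 1)/(-4 + 1) - c = 8/(-3) - c = -⅓*8 - c = -8/3 - c)
(V(45, -14) + x(20)) - 2399 = ((-8/3 - 1*(-14)) + 20) - 2399 = ((-8/3 + 14) + 20) - 2399 = (34/3 + 20) - 2399 = 94/3 - 2399 = -7103/3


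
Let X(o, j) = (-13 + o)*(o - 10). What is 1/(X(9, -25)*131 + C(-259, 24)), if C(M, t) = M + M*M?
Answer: 1/67346 ≈ 1.4849e-5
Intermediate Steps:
X(o, j) = (-13 + o)*(-10 + o)
C(M, t) = M + M²
1/(X(9, -25)*131 + C(-259, 24)) = 1/((130 + 9² - 23*9)*131 - 259*(1 - 259)) = 1/((130 + 81 - 207)*131 - 259*(-258)) = 1/(4*131 + 66822) = 1/(524 + 66822) = 1/67346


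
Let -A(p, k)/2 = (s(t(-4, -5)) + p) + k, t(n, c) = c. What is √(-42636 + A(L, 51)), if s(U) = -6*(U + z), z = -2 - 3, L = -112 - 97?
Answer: 2*I*√10610 ≈ 206.01*I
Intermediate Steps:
L = -209
z = -5
s(U) = 30 - 6*U (s(U) = -6*(U - 5) = -6*(-5 + U) = 30 - 6*U)
A(p, k) = -120 - 2*k - 2*p (A(p, k) = -2*(((30 - 6*(-5)) + p) + k) = -2*(((30 + 30) + p) + k) = -2*((60 + p) + k) = -2*(60 + k + p) = -120 - 2*k - 2*p)
√(-42636 + A(L, 51)) = √(-42636 + (-120 - 2*51 - 2*(-209))) = √(-42636 + (-120 - 102 + 418)) = √(-42636 + 196) = √(-42440) = 2*I*√10610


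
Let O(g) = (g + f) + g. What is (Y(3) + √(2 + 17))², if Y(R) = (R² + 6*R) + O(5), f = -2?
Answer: (35 + √19)² ≈ 1549.1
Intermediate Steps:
O(g) = -2 + 2*g (O(g) = (g - 2) + g = (-2 + g) + g = -2 + 2*g)
Y(R) = 8 + R² + 6*R (Y(R) = (R² + 6*R) + (-2 + 2*5) = (R² + 6*R) + (-2 + 10) = (R² + 6*R) + 8 = 8 + R² + 6*R)
(Y(3) + √(2 + 17))² = ((8 + 3² + 6*3) + √(2 + 17))² = ((8 + 9 + 18) + √19)² = (35 + √19)²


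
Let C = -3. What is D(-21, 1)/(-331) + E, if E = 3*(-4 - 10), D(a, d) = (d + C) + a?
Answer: -13879/331 ≈ -41.931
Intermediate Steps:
D(a, d) = -3 + a + d (D(a, d) = (d - 3) + a = (-3 + d) + a = -3 + a + d)
E = -42 (E = 3*(-14) = -42)
D(-21, 1)/(-331) + E = (-3 - 21 + 1)/(-331) - 42 = -23*(-1/331) - 42 = 23/331 - 42 = -13879/331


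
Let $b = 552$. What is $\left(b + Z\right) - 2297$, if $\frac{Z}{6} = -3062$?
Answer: $-20117$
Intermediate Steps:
$Z = -18372$ ($Z = 6 \left(-3062\right) = -18372$)
$\left(b + Z\right) - 2297 = \left(552 - 18372\right) - 2297 = -17820 - 2297 = -20117$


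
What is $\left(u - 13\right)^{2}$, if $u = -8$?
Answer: $441$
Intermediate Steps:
$\left(u - 13\right)^{2} = \left(-8 - 13\right)^{2} = \left(-21\right)^{2} = 441$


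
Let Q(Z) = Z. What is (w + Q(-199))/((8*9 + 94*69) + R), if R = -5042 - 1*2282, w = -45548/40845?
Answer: 8173703/31287270 ≈ 0.26125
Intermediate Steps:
w = -45548/40845 (w = -45548*1/40845 = -45548/40845 ≈ -1.1151)
R = -7324 (R = -5042 - 2282 = -7324)
(w + Q(-199))/((8*9 + 94*69) + R) = (-45548/40845 - 199)/((8*9 + 94*69) - 7324) = -8173703/(40845*((72 + 6486) - 7324)) = -8173703/(40845*(6558 - 7324)) = -8173703/40845/(-766) = -8173703/40845*(-1/766) = 8173703/31287270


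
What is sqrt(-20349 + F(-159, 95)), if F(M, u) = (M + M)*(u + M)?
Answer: sqrt(3) ≈ 1.7320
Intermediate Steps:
F(M, u) = 2*M*(M + u) (F(M, u) = (2*M)*(M + u) = 2*M*(M + u))
sqrt(-20349 + F(-159, 95)) = sqrt(-20349 + 2*(-159)*(-159 + 95)) = sqrt(-20349 + 2*(-159)*(-64)) = sqrt(-20349 + 20352) = sqrt(3)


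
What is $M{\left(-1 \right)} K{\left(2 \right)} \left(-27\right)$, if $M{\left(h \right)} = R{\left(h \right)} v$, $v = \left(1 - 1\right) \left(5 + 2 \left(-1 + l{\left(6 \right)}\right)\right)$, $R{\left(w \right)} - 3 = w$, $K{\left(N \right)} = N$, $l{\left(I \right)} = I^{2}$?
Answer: $0$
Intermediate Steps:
$R{\left(w \right)} = 3 + w$
$v = 0$ ($v = \left(1 - 1\right) \left(5 + 2 \left(-1 + 6^{2}\right)\right) = 0 \left(5 + 2 \left(-1 + 36\right)\right) = 0 \left(5 + 2 \cdot 35\right) = 0 \left(5 + 70\right) = 0 \cdot 75 = 0$)
$M{\left(h \right)} = 0$ ($M{\left(h \right)} = \left(3 + h\right) 0 = 0$)
$M{\left(-1 \right)} K{\left(2 \right)} \left(-27\right) = 0 \cdot 2 \left(-27\right) = 0 \left(-54\right) = 0$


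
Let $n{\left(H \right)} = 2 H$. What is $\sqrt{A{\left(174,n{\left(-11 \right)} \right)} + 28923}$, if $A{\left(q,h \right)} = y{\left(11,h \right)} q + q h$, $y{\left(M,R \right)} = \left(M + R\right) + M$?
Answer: $\sqrt{25095} \approx 158.41$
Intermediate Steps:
$y{\left(M,R \right)} = R + 2 M$
$A{\left(q,h \right)} = h q + q \left(22 + h\right)$ ($A{\left(q,h \right)} = \left(h + 2 \cdot 11\right) q + q h = \left(h + 22\right) q + h q = \left(22 + h\right) q + h q = q \left(22 + h\right) + h q = h q + q \left(22 + h\right)$)
$\sqrt{A{\left(174,n{\left(-11 \right)} \right)} + 28923} = \sqrt{2 \cdot 174 \left(11 + 2 \left(-11\right)\right) + 28923} = \sqrt{2 \cdot 174 \left(11 - 22\right) + 28923} = \sqrt{2 \cdot 174 \left(-11\right) + 28923} = \sqrt{-3828 + 28923} = \sqrt{25095}$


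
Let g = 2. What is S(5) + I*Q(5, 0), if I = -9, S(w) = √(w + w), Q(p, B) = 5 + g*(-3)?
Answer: 9 + √10 ≈ 12.162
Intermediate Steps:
Q(p, B) = -1 (Q(p, B) = 5 + 2*(-3) = 5 - 6 = -1)
S(w) = √2*√w (S(w) = √(2*w) = √2*√w)
S(5) + I*Q(5, 0) = √2*√5 - 9*(-1) = √10 + 9 = 9 + √10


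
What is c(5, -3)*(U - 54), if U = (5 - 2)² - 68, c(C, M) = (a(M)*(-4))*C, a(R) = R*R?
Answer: 20340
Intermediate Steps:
a(R) = R²
c(C, M) = -4*C*M² (c(C, M) = (M²*(-4))*C = (-4*M²)*C = -4*C*M²)
U = -59 (U = 3² - 68 = 9 - 68 = -59)
c(5, -3)*(U - 54) = (-4*5*(-3)²)*(-59 - 54) = -4*5*9*(-113) = -180*(-113) = 20340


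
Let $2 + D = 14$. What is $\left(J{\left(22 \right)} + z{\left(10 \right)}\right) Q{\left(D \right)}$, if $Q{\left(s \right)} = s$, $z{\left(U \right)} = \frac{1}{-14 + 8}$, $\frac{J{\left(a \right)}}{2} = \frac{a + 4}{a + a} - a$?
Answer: $- \frac{5674}{11} \approx -515.82$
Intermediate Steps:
$D = 12$ ($D = -2 + 14 = 12$)
$J{\left(a \right)} = - 2 a + \frac{4 + a}{a}$ ($J{\left(a \right)} = 2 \left(\frac{a + 4}{a + a} - a\right) = 2 \left(\frac{4 + a}{2 a} - a\right) = 2 \left(- a + \frac{4 + a}{2 a}\right) = - 2 a + \frac{4 + a}{a}$)
$z{\left(U \right)} = - \frac{1}{6}$ ($z{\left(U \right)} = \frac{1}{-6} = - \frac{1}{6}$)
$\left(J{\left(22 \right)} + z{\left(10 \right)}\right) Q{\left(D \right)} = \left(\left(1 - 44 + \frac{4}{22}\right) - \frac{1}{6}\right) 12 = \left(\left(1 - 44 + 4 \cdot \frac{1}{22}\right) - \frac{1}{6}\right) 12 = \left(\left(1 - 44 + \frac{2}{11}\right) - \frac{1}{6}\right) 12 = \left(- \frac{471}{11} - \frac{1}{6}\right) 12 = \left(- \frac{2837}{66}\right) 12 = - \frac{5674}{11}$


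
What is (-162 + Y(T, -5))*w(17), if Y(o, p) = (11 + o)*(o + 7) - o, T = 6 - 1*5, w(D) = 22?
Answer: -1474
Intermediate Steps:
T = 1 (T = 6 - 5 = 1)
Y(o, p) = -o + (7 + o)*(11 + o) (Y(o, p) = (11 + o)*(7 + o) - o = (7 + o)*(11 + o) - o = -o + (7 + o)*(11 + o))
(-162 + Y(T, -5))*w(17) = (-162 + (77 + 1² + 17*1))*22 = (-162 + (77 + 1 + 17))*22 = (-162 + 95)*22 = -67*22 = -1474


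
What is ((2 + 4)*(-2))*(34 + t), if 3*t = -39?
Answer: -252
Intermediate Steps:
t = -13 (t = (⅓)*(-39) = -13)
((2 + 4)*(-2))*(34 + t) = ((2 + 4)*(-2))*(34 - 13) = (6*(-2))*21 = -12*21 = -252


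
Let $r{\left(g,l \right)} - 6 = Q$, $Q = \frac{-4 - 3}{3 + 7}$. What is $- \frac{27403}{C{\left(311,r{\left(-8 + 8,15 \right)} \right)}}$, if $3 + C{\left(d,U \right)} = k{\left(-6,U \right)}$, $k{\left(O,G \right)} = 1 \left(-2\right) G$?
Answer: $\frac{137015}{68} \approx 2014.9$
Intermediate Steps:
$Q = - \frac{7}{10} \approx -0.7$
$k{\left(O,G \right)} = - 2 G$
$r{\left(g,l \right)} = \frac{53}{10}$ ($r{\left(g,l \right)} = 6 - \frac{7}{10} = \frac{53}{10}$)
$C{\left(d,U \right)} = -3 - 2 U$
$- \frac{27403}{C{\left(311,r{\left(-8 + 8,15 \right)} \right)}} = - \frac{27403}{-3 - \frac{53}{5}} = - \frac{27403}{- \frac{68}{5}} = \left(-27403\right) \left(- \frac{5}{68}\right) = \frac{137015}{68}$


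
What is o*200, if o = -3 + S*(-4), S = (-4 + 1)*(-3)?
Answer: -7800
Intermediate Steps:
S = 9 (S = -3*(-3) = 9)
o = -39 (o = -3 + 9*(-4) = -3 - 36 = -39)
o*200 = -39*200 = -7800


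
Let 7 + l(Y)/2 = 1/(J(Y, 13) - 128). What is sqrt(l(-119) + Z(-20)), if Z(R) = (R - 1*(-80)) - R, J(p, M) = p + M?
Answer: sqrt(100373)/39 ≈ 8.1235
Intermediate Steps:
J(p, M) = M + p
Z(R) = 80 (Z(R) = (R + 80) - R = (80 + R) - R = 80)
l(Y) = -14 + 2/(-115 + Y) (l(Y) = -14 + 2/((13 + Y) - 128) = -14 + 2/(-115 + Y))
sqrt(l(-119) + Z(-20)) = sqrt(2*(806 - 7*(-119))/(-115 - 119) + 80) = sqrt(2*(806 + 833)/(-234) + 80) = sqrt(2*(-1/234)*1639 + 80) = sqrt(-1639/117 + 80) = sqrt(7721/117) = sqrt(100373)/39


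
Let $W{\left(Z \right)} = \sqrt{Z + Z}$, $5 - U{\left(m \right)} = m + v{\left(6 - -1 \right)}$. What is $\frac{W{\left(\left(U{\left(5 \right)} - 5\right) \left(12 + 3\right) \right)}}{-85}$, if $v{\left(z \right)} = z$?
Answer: $- \frac{6 i \sqrt{10}}{85} \approx - 0.22322 i$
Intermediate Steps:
$U{\left(m \right)} = -2 - m$ ($U{\left(m \right)} = 5 - \left(m + \left(6 - -1\right)\right) = 5 - \left(m + \left(6 + 1\right)\right) = 5 - \left(m + 7\right) = 5 - \left(7 + m\right) = -2 - m$)
$W{\left(Z \right)} = \sqrt{2} \sqrt{Z}$ ($W{\left(Z \right)} = \sqrt{2 Z} = \sqrt{2} \sqrt{Z}$)
$\frac{W{\left(\left(U{\left(5 \right)} - 5\right) \left(12 + 3\right) \right)}}{-85} = \frac{\sqrt{2} \sqrt{\left(\left(-2 - 5\right) - 5\right) \left(12 + 3\right)}}{-85} = \sqrt{2} \sqrt{\left(\left(-2 - 5\right) - 5\right) 15} \left(- \frac{1}{85}\right) = \sqrt{2} \sqrt{\left(-7 - 5\right) 15} \left(- \frac{1}{85}\right) = \sqrt{2} \sqrt{\left(-12\right) 15} \left(- \frac{1}{85}\right) = \sqrt{2} \sqrt{-180} \left(- \frac{1}{85}\right) = \sqrt{2} \cdot 6 i \sqrt{5} \left(- \frac{1}{85}\right) = 6 i \sqrt{10} \left(- \frac{1}{85}\right) = - \frac{6 i \sqrt{10}}{85}$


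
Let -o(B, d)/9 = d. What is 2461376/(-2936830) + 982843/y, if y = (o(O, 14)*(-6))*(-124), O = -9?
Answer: -1558591019717/137655095760 ≈ -11.322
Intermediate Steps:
o(B, d) = -9*d
y = -93744 (y = (-9*14*(-6))*(-124) = -126*(-6)*(-124) = 756*(-124) = -93744)
2461376/(-2936830) + 982843/y = 2461376/(-2936830) + 982843/(-93744) = 2461376*(-1/2936830) + 982843*(-1/93744) = -1230688/1468415 - 982843/93744 = -1558591019717/137655095760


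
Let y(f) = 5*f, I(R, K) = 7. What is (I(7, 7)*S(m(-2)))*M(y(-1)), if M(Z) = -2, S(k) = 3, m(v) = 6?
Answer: -42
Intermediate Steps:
(I(7, 7)*S(m(-2)))*M(y(-1)) = (7*3)*(-2) = 21*(-2) = -42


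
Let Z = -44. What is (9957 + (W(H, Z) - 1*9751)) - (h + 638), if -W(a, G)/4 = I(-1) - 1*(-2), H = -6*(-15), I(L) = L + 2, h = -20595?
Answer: 20151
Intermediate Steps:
I(L) = 2 + L
H = 90
W(a, G) = -12 (W(a, G) = -4*((2 - 1) - 1*(-2)) = -4*(1 + 2) = -4*3 = -12)
(9957 + (W(H, Z) - 1*9751)) - (h + 638) = (9957 + (-12 - 1*9751)) - (-20595 + 638) = (9957 + (-12 - 9751)) - 1*(-19957) = (9957 - 9763) + 19957 = 194 + 19957 = 20151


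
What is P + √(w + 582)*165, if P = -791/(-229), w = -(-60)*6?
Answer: 791/229 + 165*√942 ≈ 5067.6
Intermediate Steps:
w = 360 (w = -30*(-12) = 360)
P = 791/229 (P = -791*(-1/229) = 791/229 ≈ 3.4541)
P + √(w + 582)*165 = 791/229 + √(360 + 582)*165 = 791/229 + √942*165 = 791/229 + 165*√942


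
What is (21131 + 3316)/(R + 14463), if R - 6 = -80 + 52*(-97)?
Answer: 8149/3115 ≈ 2.6161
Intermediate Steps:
R = -5118 (R = 6 + (-80 + 52*(-97)) = 6 + (-80 - 5044) = 6 - 5124 = -5118)
(21131 + 3316)/(R + 14463) = (21131 + 3316)/(-5118 + 14463) = 24447/9345 = 24447*(1/9345) = 8149/3115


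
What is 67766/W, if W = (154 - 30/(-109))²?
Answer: 402563923/141388928 ≈ 2.8472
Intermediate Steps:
W = 282777856/11881 (W = (154 - 30*(-1/109))² = (154 + 30/109)² = (16816/109)² = 282777856/11881 ≈ 23801.)
67766/W = 67766/(282777856/11881) = 67766*(11881/282777856) = 402563923/141388928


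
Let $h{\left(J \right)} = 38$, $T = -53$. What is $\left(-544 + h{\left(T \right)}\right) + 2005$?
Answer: $1499$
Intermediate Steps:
$\left(-544 + h{\left(T \right)}\right) + 2005 = \left(-544 + 38\right) + 2005 = -506 + 2005 = 1499$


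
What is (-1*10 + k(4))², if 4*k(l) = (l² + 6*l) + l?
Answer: 1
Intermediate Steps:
k(l) = l²/4 + 7*l/4 (k(l) = ((l² + 6*l) + l)/4 = (l² + 7*l)/4 = l²/4 + 7*l/4)
(-1*10 + k(4))² = (-1*10 + (¼)*4*(7 + 4))² = (-10 + (¼)*4*11)² = (-10 + 11)² = 1² = 1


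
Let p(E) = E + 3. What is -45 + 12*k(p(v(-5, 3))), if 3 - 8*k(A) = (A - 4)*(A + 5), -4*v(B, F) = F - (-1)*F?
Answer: -129/8 ≈ -16.125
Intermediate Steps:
v(B, F) = -F/2 (v(B, F) = -(F - (-1)*F)/4 = -(F + F)/4 = -F/2)
p(E) = 3 + E
k(A) = 3/8 - (-4 + A)*(5 + A)/8 (k(A) = 3/8 - (A - 4)*(A + 5)/8 = 3/8 - (-4 + A)*(5 + A)/8)
-45 + 12*k(p(v(-5, 3))) = -45 + 12*(23/8 - (3 - ½*3)/8 - (3 - ½*3)²/8) = -45 + 12*(23/8 - (3 - 3/2)/8 - (3 - 3/2)²/8) = -45 + 12*(23/8 - ⅛*3/2 - (3/2)²/8) = -45 + 12*(23/8 - 3/16 - ⅛*9/4) = -45 + 12*(23/8 - 3/16 - 9/32) = -45 + 12*(77/32) = -45 + 231/8 = -129/8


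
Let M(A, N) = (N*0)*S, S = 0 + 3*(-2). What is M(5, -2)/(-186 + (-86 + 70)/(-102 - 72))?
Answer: 0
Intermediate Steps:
S = -6 (S = 0 - 6 = -6)
M(A, N) = 0 (M(A, N) = (N*0)*(-6) = 0*(-6) = 0)
M(5, -2)/(-186 + (-86 + 70)/(-102 - 72)) = 0/(-186 + (-86 + 70)/(-102 - 72)) = 0/(-186 - 16/(-174)) = 0/(-186 - 16*(-1/174)) = 0/(-186 + 8/87) = 0/(-16174/87) = -87/16174*0 = 0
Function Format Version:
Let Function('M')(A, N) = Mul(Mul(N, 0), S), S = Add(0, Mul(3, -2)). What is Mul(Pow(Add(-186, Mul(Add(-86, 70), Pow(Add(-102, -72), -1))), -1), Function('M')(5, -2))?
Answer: 0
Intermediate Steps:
S = -6 (S = Add(0, -6) = -6)
Function('M')(A, N) = 0 (Function('M')(A, N) = Mul(Mul(N, 0), -6) = Mul(0, -6) = 0)
Mul(Pow(Add(-186, Mul(Add(-86, 70), Pow(Add(-102, -72), -1))), -1), Function('M')(5, -2)) = Mul(Pow(Add(-186, Mul(Add(-86, 70), Pow(Add(-102, -72), -1))), -1), 0) = Mul(Pow(Add(-186, Mul(-16, Pow(-174, -1))), -1), 0) = Mul(Pow(Add(-186, Mul(-16, Rational(-1, 174))), -1), 0) = Mul(Pow(Add(-186, Rational(8, 87)), -1), 0) = Mul(Pow(Rational(-16174, 87), -1), 0) = Mul(Rational(-87, 16174), 0) = 0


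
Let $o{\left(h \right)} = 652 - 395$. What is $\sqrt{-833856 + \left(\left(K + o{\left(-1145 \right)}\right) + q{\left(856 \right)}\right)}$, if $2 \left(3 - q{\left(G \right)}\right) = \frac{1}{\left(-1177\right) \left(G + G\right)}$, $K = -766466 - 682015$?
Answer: $\frac{3 i \sqrt{22481261854810}}{9416} \approx 1510.7 i$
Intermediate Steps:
$K = -1448481$ ($K = -766466 - 682015 = -1448481$)
$o{\left(h \right)} = 257$ ($o{\left(h \right)} = 652 - 395 = 257$)
$q{\left(G \right)} = 3 + \frac{1}{4708 G}$ ($q{\left(G \right)} = 3 - \frac{1}{2 \left(- 1177 \left(G + G\right)\right)} = 3 - \frac{1}{2 \left(- 1177 \cdot 2 G\right)} = 3 - \frac{1}{2 \left(- 2354 G\right)} = 3 - \frac{\left(- \frac{1}{2354}\right) \frac{1}{G}}{2} = 3 + \frac{1}{4708 G}$)
$\sqrt{-833856 + \left(\left(K + o{\left(-1145 \right)}\right) + q{\left(856 \right)}\right)} = \sqrt{-833856 + \left(\left(-1448481 + 257\right) + \left(3 + \frac{1}{4708 \cdot 856}\right)\right)} = \sqrt{-833856 + \left(-1448224 + \left(3 + \frac{1}{4708} \cdot \frac{1}{856}\right)\right)} = \sqrt{-833856 + \left(-1448224 + \left(3 + \frac{1}{4030048}\right)\right)} = \sqrt{-833856 + \left(-1448224 + \frac{12090145}{4030048}\right)} = \sqrt{-833856 - \frac{5836400144607}{4030048}} = \sqrt{- \frac{9196879849695}{4030048}} = \frac{3 i \sqrt{22481261854810}}{9416}$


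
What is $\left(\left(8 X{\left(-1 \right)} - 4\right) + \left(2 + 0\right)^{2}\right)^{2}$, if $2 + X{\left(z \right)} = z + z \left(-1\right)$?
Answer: $256$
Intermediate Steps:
$X{\left(z \right)} = -2$ ($X{\left(z \right)} = -2 + \left(z + z \left(-1\right)\right) = -2 + \left(z - z\right) = -2 + 0 = -2$)
$\left(\left(8 X{\left(-1 \right)} - 4\right) + \left(2 + 0\right)^{2}\right)^{2} = \left(\left(8 \left(-2\right) - 4\right) + \left(2 + 0\right)^{2}\right)^{2} = \left(\left(-16 - 4\right) + 2^{2}\right)^{2} = \left(-20 + 4\right)^{2} = \left(-16\right)^{2} = 256$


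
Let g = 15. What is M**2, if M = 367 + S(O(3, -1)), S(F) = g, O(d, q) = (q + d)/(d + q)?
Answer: 145924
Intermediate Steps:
O(d, q) = 1 (O(d, q) = (d + q)/(d + q) = 1)
S(F) = 15
M = 382 (M = 367 + 15 = 382)
M**2 = 382**2 = 145924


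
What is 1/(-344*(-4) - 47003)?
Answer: -1/45627 ≈ -2.1917e-5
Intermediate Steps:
1/(-344*(-4) - 47003) = 1/(1376 - 47003) = 1/(-45627) = -1/45627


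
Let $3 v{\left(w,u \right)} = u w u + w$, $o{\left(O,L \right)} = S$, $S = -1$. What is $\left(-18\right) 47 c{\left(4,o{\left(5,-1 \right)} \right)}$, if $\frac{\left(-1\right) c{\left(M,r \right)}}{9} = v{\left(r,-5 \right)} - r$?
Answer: $-58374$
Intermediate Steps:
$o{\left(O,L \right)} = -1$
$v{\left(w,u \right)} = \frac{w}{3} + \frac{w u^{2}}{3}$ ($v{\left(w,u \right)} = \frac{u w u + w}{3} = \frac{w u^{2} + w}{3} = \frac{w + w u^{2}}{3} = \frac{w}{3} + \frac{w u^{2}}{3}$)
$c{\left(M,r \right)} = - 69 r$ ($c{\left(M,r \right)} = - 9 \left(\frac{r \left(1 + \left(-5\right)^{2}\right)}{3} - r\right) = - 9 \left(\frac{r \left(1 + 25\right)}{3} - r\right) = - 9 \left(\frac{1}{3} r 26 - r\right) = - 9 \left(\frac{26 r}{3} - r\right) = - 9 \frac{23 r}{3} = - 69 r$)
$\left(-18\right) 47 c{\left(4,o{\left(5,-1 \right)} \right)} = \left(-18\right) 47 \left(\left(-69\right) \left(-1\right)\right) = \left(-846\right) 69 = -58374$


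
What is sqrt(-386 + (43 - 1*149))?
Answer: 2*I*sqrt(123) ≈ 22.181*I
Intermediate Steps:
sqrt(-386 + (43 - 1*149)) = sqrt(-386 + (43 - 149)) = sqrt(-386 - 106) = sqrt(-492) = 2*I*sqrt(123)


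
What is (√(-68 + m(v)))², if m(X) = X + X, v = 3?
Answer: -62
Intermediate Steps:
m(X) = 2*X
(√(-68 + m(v)))² = (√(-68 + 2*3))² = (√(-68 + 6))² = (√(-62))² = (I*√62)² = -62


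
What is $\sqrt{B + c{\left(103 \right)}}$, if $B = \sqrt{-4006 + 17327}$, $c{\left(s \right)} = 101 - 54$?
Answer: $\sqrt{47 + \sqrt{13321}} \approx 12.744$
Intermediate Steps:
$c{\left(s \right)} = 47$
$B = \sqrt{13321} \approx 115.42$
$\sqrt{B + c{\left(103 \right)}} = \sqrt{\sqrt{13321} + 47} = \sqrt{47 + \sqrt{13321}}$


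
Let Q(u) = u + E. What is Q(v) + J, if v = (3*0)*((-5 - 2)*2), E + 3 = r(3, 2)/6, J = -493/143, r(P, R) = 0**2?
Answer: -922/143 ≈ -6.4476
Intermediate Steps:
r(P, R) = 0
J = -493/143 (J = -493*1/143 = -493/143 ≈ -3.4476)
E = -3 (E = -3 + 0/6 = -3 + 0*(1/6) = -3 + 0 = -3)
v = 0 (v = 0*(-7*2) = 0*(-14) = 0)
Q(u) = -3 + u (Q(u) = u - 3 = -3 + u)
Q(v) + J = (-3 + 0) - 493/143 = -3 - 493/143 = -922/143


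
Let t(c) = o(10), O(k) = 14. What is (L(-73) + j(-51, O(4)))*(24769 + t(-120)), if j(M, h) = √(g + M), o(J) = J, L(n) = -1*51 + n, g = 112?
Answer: -3072596 + 24779*√61 ≈ -2.8791e+6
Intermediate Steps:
L(n) = -51 + n
t(c) = 10
j(M, h) = √(112 + M)
(L(-73) + j(-51, O(4)))*(24769 + t(-120)) = ((-51 - 73) + √(112 - 51))*(24769 + 10) = (-124 + √61)*24779 = -3072596 + 24779*√61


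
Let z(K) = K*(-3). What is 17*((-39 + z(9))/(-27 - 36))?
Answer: 374/21 ≈ 17.810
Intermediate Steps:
z(K) = -3*K
17*((-39 + z(9))/(-27 - 36)) = 17*((-39 - 3*9)/(-27 - 36)) = 17*((-39 - 27)/(-63)) = 17*(-66*(-1/63)) = 17*(22/21) = 374/21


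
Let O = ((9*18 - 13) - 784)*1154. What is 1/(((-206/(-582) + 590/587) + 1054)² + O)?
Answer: 29178447489/11116776980482051 ≈ 2.6247e-6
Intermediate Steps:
O = -732790 (O = ((162 - 13) - 784)*1154 = (149 - 784)*1154 = -635*1154 = -732790)
1/(((-206/(-582) + 590/587) + 1054)² + O) = 1/(((-206/(-582) + 590/587) + 1054)² - 732790) = 1/(((-206*(-1/582) + 590*(1/587)) + 1054)² - 732790) = 1/(((103/291 + 590/587) + 1054)² - 732790) = 1/((232151/170817 + 1054)² - 732790) = 1/((180273269/170817)² - 732790) = 1/(32498451515946361/29178447489 - 732790) = 1/(11116776980482051/29178447489) = 29178447489/11116776980482051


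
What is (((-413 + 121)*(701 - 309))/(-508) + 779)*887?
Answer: 113135963/127 ≈ 8.9083e+5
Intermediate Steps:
(((-413 + 121)*(701 - 309))/(-508) + 779)*887 = (-292*392*(-1/508) + 779)*887 = (-114464*(-1/508) + 779)*887 = (28616/127 + 779)*887 = (127549/127)*887 = 113135963/127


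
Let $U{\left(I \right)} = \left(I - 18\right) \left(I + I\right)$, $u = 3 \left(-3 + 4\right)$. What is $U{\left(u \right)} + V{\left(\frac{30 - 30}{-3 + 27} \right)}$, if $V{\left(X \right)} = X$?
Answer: $-90$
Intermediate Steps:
$u = 3$ ($u = 3 \cdot 1 = 3$)
$U{\left(I \right)} = 2 I \left(-18 + I\right)$ ($U{\left(I \right)} = \left(-18 + I\right) 2 I = 2 I \left(-18 + I\right)$)
$U{\left(u \right)} + V{\left(\frac{30 - 30}{-3 + 27} \right)} = 2 \cdot 3 \left(-18 + 3\right) + \frac{30 - 30}{-3 + 27} = 2 \cdot 3 \left(-15\right) + \frac{0}{24} = -90 + 0 \cdot \frac{1}{24} = -90 + 0 = -90$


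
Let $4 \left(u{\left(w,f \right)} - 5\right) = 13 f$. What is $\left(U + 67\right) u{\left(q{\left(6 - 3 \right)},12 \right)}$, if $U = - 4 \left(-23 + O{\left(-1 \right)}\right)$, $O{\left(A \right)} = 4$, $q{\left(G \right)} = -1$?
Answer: $6292$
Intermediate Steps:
$u{\left(w,f \right)} = 5 + \frac{13 f}{4}$
$U = 76$ ($U = - 4 \left(-23 + 4\right) = \left(-4\right) \left(-19\right) = 76$)
$\left(U + 67\right) u{\left(q{\left(6 - 3 \right)},12 \right)} = \left(76 + 67\right) \left(5 + \frac{13}{4} \cdot 12\right) = 143 \left(5 + 39\right) = 143 \cdot 44 = 6292$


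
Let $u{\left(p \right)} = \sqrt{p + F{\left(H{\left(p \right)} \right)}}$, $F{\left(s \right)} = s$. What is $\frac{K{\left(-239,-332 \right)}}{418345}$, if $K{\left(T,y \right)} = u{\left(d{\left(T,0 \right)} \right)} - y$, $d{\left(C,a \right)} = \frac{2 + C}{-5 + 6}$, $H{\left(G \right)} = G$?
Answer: $\frac{332}{418345} + \frac{i \sqrt{474}}{418345} \approx 0.0007936 + 5.2042 \cdot 10^{-5} i$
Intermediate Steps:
$d{\left(C,a \right)} = 2 + C$ ($d{\left(C,a \right)} = \frac{2 + C}{1} = \left(2 + C\right) 1 = 2 + C$)
$u{\left(p \right)} = \sqrt{2} \sqrt{p}$ ($u{\left(p \right)} = \sqrt{p + p} = \sqrt{2 p} = \sqrt{2} \sqrt{p}$)
$K{\left(T,y \right)} = - y + \sqrt{2} \sqrt{2 + T}$ ($K{\left(T,y \right)} = \sqrt{2} \sqrt{2 + T} - y = - y + \sqrt{2} \sqrt{2 + T}$)
$\frac{K{\left(-239,-332 \right)}}{418345} = \frac{\sqrt{4 + 2 \left(-239\right)} - -332}{418345} = \left(\sqrt{4 - 478} + 332\right) \frac{1}{418345} = \left(\sqrt{-474} + 332\right) \frac{1}{418345} = \left(i \sqrt{474} + 332\right) \frac{1}{418345} = \left(332 + i \sqrt{474}\right) \frac{1}{418345} = \frac{332}{418345} + \frac{i \sqrt{474}}{418345}$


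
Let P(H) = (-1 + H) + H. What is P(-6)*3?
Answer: -39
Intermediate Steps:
P(H) = -1 + 2*H
P(-6)*3 = (-1 + 2*(-6))*3 = (-1 - 12)*3 = -13*3 = -39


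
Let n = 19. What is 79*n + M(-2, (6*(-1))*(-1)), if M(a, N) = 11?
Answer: 1512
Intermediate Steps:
79*n + M(-2, (6*(-1))*(-1)) = 79*19 + 11 = 1501 + 11 = 1512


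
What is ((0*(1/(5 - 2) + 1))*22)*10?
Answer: 0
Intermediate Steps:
((0*(1/(5 - 2) + 1))*22)*10 = ((0*(1/3 + 1))*22)*10 = ((0*(4/3))*22)*10 = (0*22)*10 = 0*10 = 0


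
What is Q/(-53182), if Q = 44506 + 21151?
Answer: -65657/53182 ≈ -1.2346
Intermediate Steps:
Q = 65657
Q/(-53182) = 65657/(-53182) = 65657*(-1/53182) = -65657/53182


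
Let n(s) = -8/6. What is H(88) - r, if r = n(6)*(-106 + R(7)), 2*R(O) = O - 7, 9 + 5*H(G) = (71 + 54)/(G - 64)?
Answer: -17051/120 ≈ -142.09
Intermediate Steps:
H(G) = -9/5 + 25/(-64 + G) (H(G) = -9/5 + ((71 + 54)/(G - 64))/5 = -9/5 + (125/(-64 + G))/5 = -9/5 + 25/(-64 + G))
n(s) = -4/3 (n(s) = -8*⅙ = -4/3)
R(O) = -7/2 + O/2 (R(O) = (O - 7)/2 = (-7 + O)/2 = -7/2 + O/2)
r = 424/3 (r = -4*(-106 + (-7/2 + (½)*7))/3 = -4*(-106 + (-7/2 + 7/2))/3 = -4*(-106 + 0)/3 = -4/3*(-106) = 424/3 ≈ 141.33)
H(88) - r = (701 - 9*88)/(5*(-64 + 88)) - 1*424/3 = (⅕)*(701 - 792)/24 - 424/3 = (⅕)*(1/24)*(-91) - 424/3 = -91/120 - 424/3 = -17051/120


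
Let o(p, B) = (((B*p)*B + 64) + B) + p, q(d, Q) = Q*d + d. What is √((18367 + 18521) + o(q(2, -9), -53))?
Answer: I*√8061 ≈ 89.783*I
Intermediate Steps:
q(d, Q) = d + Q*d
o(p, B) = 64 + B + p + p*B² (o(p, B) = ((p*B² + 64) + B) + p = ((64 + p*B²) + B) + p = (64 + B + p*B²) + p = 64 + B + p + p*B²)
√((18367 + 18521) + o(q(2, -9), -53)) = √((18367 + 18521) + (64 - 53 + 2*(1 - 9) + (2*(1 - 9))*(-53)²)) = √(36888 + (64 - 53 + 2*(-8) + (2*(-8))*2809)) = √(36888 + (64 - 53 - 16 - 16*2809)) = √(36888 + (64 - 53 - 16 - 44944)) = √(36888 - 44949) = √(-8061) = I*√8061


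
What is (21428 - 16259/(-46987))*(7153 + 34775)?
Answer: 42215361723960/46987 ≈ 8.9845e+8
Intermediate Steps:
(21428 - 16259/(-46987))*(7153 + 34775) = (21428 - 16259*(-1/46987))*41928 = (21428 + 16259/46987)*41928 = (1006853695/46987)*41928 = 42215361723960/46987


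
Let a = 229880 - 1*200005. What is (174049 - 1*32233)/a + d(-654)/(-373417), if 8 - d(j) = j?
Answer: 52936728022/11155832875 ≈ 4.7452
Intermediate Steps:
a = 29875 (a = 229880 - 200005 = 29875)
d(j) = 8 - j
(174049 - 1*32233)/a + d(-654)/(-373417) = (174049 - 1*32233)/29875 + (8 - 1*(-654))/(-373417) = (174049 - 32233)*(1/29875) + (8 + 654)*(-1/373417) = 141816*(1/29875) + 662*(-1/373417) = 141816/29875 - 662/373417 = 52936728022/11155832875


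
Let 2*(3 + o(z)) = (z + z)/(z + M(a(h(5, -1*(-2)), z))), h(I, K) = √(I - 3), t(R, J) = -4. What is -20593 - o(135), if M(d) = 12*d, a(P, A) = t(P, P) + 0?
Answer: -597155/29 ≈ -20592.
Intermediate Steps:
h(I, K) = √(-3 + I)
a(P, A) = -4 (a(P, A) = -4 + 0 = -4)
o(z) = -3 + z/(-48 + z) (o(z) = -3 + ((z + z)/(z + 12*(-4)))/2 = -3 + ((2*z)/(z - 48))/2 = -3 + ((2*z)/(-48 + z))/2 = -3 + (2*z/(-48 + z))/2 = -3 + z/(-48 + z))
-20593 - o(135) = -20593 - 2*(72 - 1*135)/(-48 + 135) = -20593 - 2*(72 - 135)/87 = -20593 - 2*(-63)/87 = -20593 - 1*(-42/29) = -20593 + 42/29 = -597155/29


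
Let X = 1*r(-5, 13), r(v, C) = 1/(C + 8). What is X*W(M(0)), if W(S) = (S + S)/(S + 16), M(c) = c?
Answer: 0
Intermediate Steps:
r(v, C) = 1/(8 + C)
W(S) = 2*S/(16 + S) (W(S) = (2*S)/(16 + S) = 2*S/(16 + S))
X = 1/21 (X = 1/(8 + 13) = 1/21 ≈ 0.047619)
X*W(M(0)) = (2*0/(16 + 0))/21 = (2*0/16)/21 = (2*0*(1/16))/21 = (1/21)*0 = 0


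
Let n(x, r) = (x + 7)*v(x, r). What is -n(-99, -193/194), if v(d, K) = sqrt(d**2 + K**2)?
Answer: 46*sqrt(368907685)/97 ≈ 9108.5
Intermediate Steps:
v(d, K) = sqrt(K**2 + d**2)
n(x, r) = sqrt(r**2 + x**2)*(7 + x) (n(x, r) = (x + 7)*sqrt(r**2 + x**2) = (7 + x)*sqrt(r**2 + x**2) = sqrt(r**2 + x**2)*(7 + x))
-n(-99, -193/194) = -sqrt((-193/194)**2 + (-99)**2)*(7 - 99) = -sqrt((-193*1/194)**2 + 9801)*(-92) = -sqrt((-193/194)**2 + 9801)*(-92) = -sqrt(37249/37636 + 9801)*(-92) = -sqrt(368907685/37636)*(-92) = -sqrt(368907685)/194*(-92) = -(-46)*sqrt(368907685)/97 = 46*sqrt(368907685)/97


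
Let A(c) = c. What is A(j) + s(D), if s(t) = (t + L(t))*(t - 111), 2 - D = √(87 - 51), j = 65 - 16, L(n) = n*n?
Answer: -1331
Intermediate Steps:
L(n) = n²
j = 49
D = -4 (D = 2 - √(87 - 51) = 2 - √36 = 2 - 1*6 = 2 - 6 = -4)
s(t) = (-111 + t)*(t + t²) (s(t) = (t + t²)*(t - 111) = (t + t²)*(-111 + t) = (-111 + t)*(t + t²))
A(j) + s(D) = 49 - 4*(-111 + (-4)² - 110*(-4)) = 49 - 4*(-111 + 16 + 440) = 49 - 4*345 = 49 - 1380 = -1331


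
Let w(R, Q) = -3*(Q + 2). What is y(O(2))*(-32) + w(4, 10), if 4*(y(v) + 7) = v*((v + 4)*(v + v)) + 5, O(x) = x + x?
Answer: -1900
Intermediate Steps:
O(x) = 2*x
w(R, Q) = -6 - 3*Q (w(R, Q) = -3*(2 + Q) = -6 - 3*Q)
y(v) = -23/4 + v²*(4 + v)/2 (y(v) = -7 + (v*((v + 4)*(v + v)) + 5)/4 = -7 + (v*((4 + v)*(2*v)) + 5)/4 = -7 + (v*(2*v*(4 + v)) + 5)/4 = -7 + (2*v²*(4 + v) + 5)/4 = -7 + (5 + 2*v²*(4 + v))/4 = -7 + (5/4 + v²*(4 + v)/2) = -23/4 + v²*(4 + v)/2)
y(O(2))*(-32) + w(4, 10) = (-23/4 + (2*2)³/2 + 2*(2*2)²)*(-32) + (-6 - 3*10) = (-23/4 + (½)*4³ + 2*4²)*(-32) + (-6 - 30) = (-23/4 + (½)*64 + 2*16)*(-32) - 36 = (-23/4 + 32 + 32)*(-32) - 36 = (233/4)*(-32) - 36 = -1864 - 36 = -1900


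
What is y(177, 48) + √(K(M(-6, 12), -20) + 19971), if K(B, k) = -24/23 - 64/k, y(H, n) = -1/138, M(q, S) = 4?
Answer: -1/138 + √264144995/115 ≈ 141.32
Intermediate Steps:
y(H, n) = -1/138 (y(H, n) = -1*1/138 = -1/138)
K(B, k) = -24/23 - 64/k (K(B, k) = -24*1/23 - 64/k = -24/23 - 64/k)
y(177, 48) + √(K(M(-6, 12), -20) + 19971) = -1/138 + √((-24/23 - 64/(-20)) + 19971) = -1/138 + √((-24/23 - 64*(-1/20)) + 19971) = -1/138 + √((-24/23 + 16/5) + 19971) = -1/138 + √(248/115 + 19971) = -1/138 + √(2296913/115) = -1/138 + √264144995/115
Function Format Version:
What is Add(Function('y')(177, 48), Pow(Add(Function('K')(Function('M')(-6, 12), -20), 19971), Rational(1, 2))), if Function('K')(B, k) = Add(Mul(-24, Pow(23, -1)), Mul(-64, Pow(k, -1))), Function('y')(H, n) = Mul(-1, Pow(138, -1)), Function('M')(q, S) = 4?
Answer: Add(Rational(-1, 138), Mul(Rational(1, 115), Pow(264144995, Rational(1, 2)))) ≈ 141.32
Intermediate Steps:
Function('y')(H, n) = Rational(-1, 138) (Function('y')(H, n) = Mul(-1, Rational(1, 138)) = Rational(-1, 138))
Function('K')(B, k) = Add(Rational(-24, 23), Mul(-64, Pow(k, -1))) (Function('K')(B, k) = Add(Mul(-24, Rational(1, 23)), Mul(-64, Pow(k, -1))) = Add(Rational(-24, 23), Mul(-64, Pow(k, -1))))
Add(Function('y')(177, 48), Pow(Add(Function('K')(Function('M')(-6, 12), -20), 19971), Rational(1, 2))) = Add(Rational(-1, 138), Pow(Add(Add(Rational(-24, 23), Mul(-64, Pow(-20, -1))), 19971), Rational(1, 2))) = Add(Rational(-1, 138), Pow(Add(Add(Rational(-24, 23), Mul(-64, Rational(-1, 20))), 19971), Rational(1, 2))) = Add(Rational(-1, 138), Pow(Add(Add(Rational(-24, 23), Rational(16, 5)), 19971), Rational(1, 2))) = Add(Rational(-1, 138), Pow(Add(Rational(248, 115), 19971), Rational(1, 2))) = Add(Rational(-1, 138), Pow(Rational(2296913, 115), Rational(1, 2))) = Add(Rational(-1, 138), Mul(Rational(1, 115), Pow(264144995, Rational(1, 2))))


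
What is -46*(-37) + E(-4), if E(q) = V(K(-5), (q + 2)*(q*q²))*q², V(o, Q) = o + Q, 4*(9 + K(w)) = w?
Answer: 3586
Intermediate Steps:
K(w) = -9 + w/4
V(o, Q) = Q + o
E(q) = q²*(-41/4 + q³*(2 + q)) (E(q) = ((q + 2)*(q*q²) + (-9 + (¼)*(-5)))*q² = ((2 + q)*q³ + (-9 - 5/4))*q² = (q³*(2 + q) - 41/4)*q² = (-41/4 + q³*(2 + q))*q² = q²*(-41/4 + q³*(2 + q)))
-46*(-37) + E(-4) = -46*(-37) + (¼)*(-4)²*(-41 + 4*(-4)³*(2 - 4)) = 1702 + (¼)*16*(-41 + 4*(-64)*(-2)) = 1702 + (¼)*16*(-41 + 512) = 1702 + (¼)*16*471 = 1702 + 1884 = 3586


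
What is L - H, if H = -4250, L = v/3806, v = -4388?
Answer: 8085556/1903 ≈ 4248.8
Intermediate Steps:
L = -2194/1903 (L = -4388/3806 = -4388*1/3806 = -2194/1903 ≈ -1.1529)
L - H = -2194/1903 - 1*(-4250) = -2194/1903 + 4250 = 8085556/1903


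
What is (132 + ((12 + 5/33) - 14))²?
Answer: 18447025/1089 ≈ 16939.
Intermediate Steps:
(132 + ((12 + 5/33) - 14))² = (132 + (401/33 - 14))² = (132 - 61/33)² = (4295/33)² = 18447025/1089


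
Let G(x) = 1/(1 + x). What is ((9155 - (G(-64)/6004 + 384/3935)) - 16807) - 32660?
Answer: -60001397590273/1488421620 ≈ -40312.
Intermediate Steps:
((9155 - (G(-64)/6004 + 384/3935)) - 16807) - 32660 = ((9155 - (1/((1 - 64)*6004) + 384/3935)) - 16807) - 32660 = ((9155 - ((1/6004)/(-63) + 384*(1/3935))) - 16807) - 32660 = ((9155 - (-1/63*1/6004 + 384/3935)) - 16807) - 32660 = ((9155 - (-1/378252 + 384/3935)) - 16807) - 32660 = ((9155 - 1*145244833/1488421620) - 16807) - 32660 = ((9155 - 145244833/1488421620) - 16807) - 32660 = (13626354686267/1488421620 - 16807) - 32660 = -11389547481073/1488421620 - 32660 = -60001397590273/1488421620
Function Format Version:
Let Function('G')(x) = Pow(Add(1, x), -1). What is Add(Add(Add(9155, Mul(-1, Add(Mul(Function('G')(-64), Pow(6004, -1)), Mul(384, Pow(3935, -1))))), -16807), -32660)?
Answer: Rational(-60001397590273, 1488421620) ≈ -40312.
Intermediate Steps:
Add(Add(Add(9155, Mul(-1, Add(Mul(Function('G')(-64), Pow(6004, -1)), Mul(384, Pow(3935, -1))))), -16807), -32660) = Add(Add(Add(9155, Mul(-1, Add(Mul(Pow(Add(1, -64), -1), Pow(6004, -1)), Mul(384, Pow(3935, -1))))), -16807), -32660) = Add(Add(Add(9155, Mul(-1, Add(Mul(Pow(-63, -1), Rational(1, 6004)), Mul(384, Rational(1, 3935))))), -16807), -32660) = Add(Add(Add(9155, Mul(-1, Add(Mul(Rational(-1, 63), Rational(1, 6004)), Rational(384, 3935)))), -16807), -32660) = Add(Add(Add(9155, Mul(-1, Add(Rational(-1, 378252), Rational(384, 3935)))), -16807), -32660) = Add(Add(Add(9155, Mul(-1, Rational(145244833, 1488421620))), -16807), -32660) = Add(Add(Add(9155, Rational(-145244833, 1488421620)), -16807), -32660) = Add(Add(Rational(13626354686267, 1488421620), -16807), -32660) = Add(Rational(-11389547481073, 1488421620), -32660) = Rational(-60001397590273, 1488421620)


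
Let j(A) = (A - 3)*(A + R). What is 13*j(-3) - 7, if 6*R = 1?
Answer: 214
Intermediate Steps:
R = ⅙ (R = (⅙)*1 = ⅙ ≈ 0.16667)
j(A) = (-3 + A)*(⅙ + A) (j(A) = (A - 3)*(A + ⅙) = (-3 + A)*(⅙ + A))
13*j(-3) - 7 = 13*(-½ + (-3)² - 17/6*(-3)) - 7 = 13*(-½ + 9 + 17/2) - 7 = 13*17 - 7 = 221 - 7 = 214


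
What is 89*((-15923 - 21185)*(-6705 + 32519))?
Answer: -85253626168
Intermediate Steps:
89*((-15923 - 21185)*(-6705 + 32519)) = 89*(-37108*25814) = 89*(-957905912) = -85253626168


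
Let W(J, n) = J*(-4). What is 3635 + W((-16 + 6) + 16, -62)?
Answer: 3611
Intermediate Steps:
W(J, n) = -4*J
3635 + W((-16 + 6) + 16, -62) = 3635 - 4*((-16 + 6) + 16) = 3635 - 4*(-10 + 16) = 3635 - 4*6 = 3635 - 24 = 3611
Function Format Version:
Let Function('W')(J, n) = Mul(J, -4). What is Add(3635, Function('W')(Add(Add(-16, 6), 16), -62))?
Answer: 3611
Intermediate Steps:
Function('W')(J, n) = Mul(-4, J)
Add(3635, Function('W')(Add(Add(-16, 6), 16), -62)) = Add(3635, Mul(-4, Add(Add(-16, 6), 16))) = Add(3635, Mul(-4, Add(-10, 16))) = Add(3635, Mul(-4, 6)) = Add(3635, -24) = 3611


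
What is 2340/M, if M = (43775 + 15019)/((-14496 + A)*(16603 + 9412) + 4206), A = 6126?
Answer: -84919124160/9799 ≈ -8.6661e+6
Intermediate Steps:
M = -9799/36290224 (M = (43775 + 15019)/((-14496 + 6126)*(16603 + 9412) + 4206) = 58794/(-8370*26015 + 4206) = 58794/(-217745550 + 4206) = 58794/(-217741344) = 58794*(-1/217741344) = -9799/36290224 ≈ -0.00027002)
2340/M = 2340/(-9799/36290224) = 2340*(-36290224/9799) = -84919124160/9799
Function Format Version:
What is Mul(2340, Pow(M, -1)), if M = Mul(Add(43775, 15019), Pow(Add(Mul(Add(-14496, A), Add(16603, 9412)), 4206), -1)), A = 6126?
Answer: Rational(-84919124160, 9799) ≈ -8.6661e+6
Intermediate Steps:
M = Rational(-9799, 36290224) (M = Mul(Add(43775, 15019), Pow(Add(Mul(Add(-14496, 6126), Add(16603, 9412)), 4206), -1)) = Mul(58794, Pow(Add(Mul(-8370, 26015), 4206), -1)) = Mul(58794, Pow(Add(-217745550, 4206), -1)) = Mul(58794, Pow(-217741344, -1)) = Mul(58794, Rational(-1, 217741344)) = Rational(-9799, 36290224) ≈ -0.00027002)
Mul(2340, Pow(M, -1)) = Mul(2340, Pow(Rational(-9799, 36290224), -1)) = Mul(2340, Rational(-36290224, 9799)) = Rational(-84919124160, 9799)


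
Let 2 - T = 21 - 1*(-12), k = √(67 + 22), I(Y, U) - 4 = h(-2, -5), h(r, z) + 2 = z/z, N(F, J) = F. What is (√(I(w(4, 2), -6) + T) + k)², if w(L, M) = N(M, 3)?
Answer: 61 + 4*I*√623 ≈ 61.0 + 99.84*I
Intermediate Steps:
w(L, M) = M
h(r, z) = -1 (h(r, z) = -2 + z/z = -2 + 1 = -1)
I(Y, U) = 3 (I(Y, U) = 4 - 1 = 3)
k = √89 ≈ 9.4340
T = -31 (T = 2 - (21 - 1*(-12)) = 2 - (21 + 12) = 2 - 1*33 = 2 - 33 = -31)
(√(I(w(4, 2), -6) + T) + k)² = (√(3 - 31) + √89)² = (√(-28) + √89)² = (2*I*√7 + √89)² = (√89 + 2*I*√7)²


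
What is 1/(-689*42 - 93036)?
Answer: -1/121974 ≈ -8.1985e-6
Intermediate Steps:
1/(-689*42 - 93036) = 1/(-28938 - 93036) = 1/(-121974) = -1/121974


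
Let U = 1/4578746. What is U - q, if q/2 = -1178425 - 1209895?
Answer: 21871021293441/4578746 ≈ 4.7766e+6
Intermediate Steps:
U = 1/4578746 ≈ 2.1840e-7
q = -4776640 (q = 2*(-1178425 - 1209895) = 2*(-2388320) = -4776640)
U - q = 1/4578746 - 1*(-4776640) = 1/4578746 + 4776640 = 21871021293441/4578746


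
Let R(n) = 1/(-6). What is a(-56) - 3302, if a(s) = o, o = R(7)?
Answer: -19813/6 ≈ -3302.2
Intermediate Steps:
R(n) = -⅙
o = -⅙ ≈ -0.16667
a(s) = -⅙
a(-56) - 3302 = -⅙ - 3302 = -19813/6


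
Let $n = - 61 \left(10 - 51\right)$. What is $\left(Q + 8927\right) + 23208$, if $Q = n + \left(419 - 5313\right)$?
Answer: $29742$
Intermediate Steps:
$n = 2501$ ($n = \left(-61\right) \left(-41\right) = 2501$)
$Q = -2393$ ($Q = 2501 + \left(419 - 5313\right) = 2501 - 4894 = -2393$)
$\left(Q + 8927\right) + 23208 = \left(-2393 + 8927\right) + 23208 = 6534 + 23208 = 29742$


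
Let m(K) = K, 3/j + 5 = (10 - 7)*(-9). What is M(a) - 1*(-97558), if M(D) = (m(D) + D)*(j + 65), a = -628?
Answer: 64143/4 ≈ 16036.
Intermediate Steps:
j = -3/32 (j = 3/(-5 + (10 - 7)*(-9)) = 3/(-5 + 3*(-9)) = 3/(-5 - 27) = 3/(-32) = 3*(-1/32) = -3/32 ≈ -0.093750)
M(D) = 2077*D/16 (M(D) = (D + D)*(-3/32 + 65) = (2*D)*(2077/32) = 2077*D/16)
M(a) - 1*(-97558) = (2077/16)*(-628) - 1*(-97558) = -326089/4 + 97558 = 64143/4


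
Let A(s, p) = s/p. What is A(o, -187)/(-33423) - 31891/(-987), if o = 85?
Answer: 3908275586/120957837 ≈ 32.311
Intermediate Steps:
A(o, -187)/(-33423) - 31891/(-987) = (85/(-187))/(-33423) - 31891/(-987) = (85*(-1/187))*(-1/33423) - 31891*(-1/987) = -5/11*(-1/33423) + 31891/987 = 5/367653 + 31891/987 = 3908275586/120957837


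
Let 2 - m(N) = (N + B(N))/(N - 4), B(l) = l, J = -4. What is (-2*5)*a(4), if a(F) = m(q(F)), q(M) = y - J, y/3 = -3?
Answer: -80/9 ≈ -8.8889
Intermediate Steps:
y = -9 (y = 3*(-3) = -9)
q(M) = -5 (q(M) = -9 - 1*(-4) = -9 + 4 = -5)
m(N) = 2 - 2*N/(-4 + N) (m(N) = 2 - (N + N)/(N - 4) = 2 - 2*N/(-4 + N))
a(F) = 8/9 (a(F) = -8/(-4 - 5) = -8/(-9) = -8*(-⅑) = 8/9)
(-2*5)*a(4) = -2*5*(8/9) = -10*8/9 = -80/9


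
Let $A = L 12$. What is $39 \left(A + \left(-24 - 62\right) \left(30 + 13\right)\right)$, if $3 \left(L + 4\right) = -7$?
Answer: $-147186$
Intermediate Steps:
$L = - \frac{19}{3}$ ($L = -4 + \frac{1}{3} \left(-7\right) = -4 - \frac{7}{3} = - \frac{19}{3} \approx -6.3333$)
$A = -76$ ($A = \left(- \frac{19}{3}\right) 12 = -76$)
$39 \left(A + \left(-24 - 62\right) \left(30 + 13\right)\right) = 39 \left(-76 + \left(-24 - 62\right) \left(30 + 13\right)\right) = 39 \left(-76 - 3698\right) = 39 \left(-3774\right) = -147186$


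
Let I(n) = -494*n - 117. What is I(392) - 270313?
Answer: -464078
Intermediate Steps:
I(n) = -117 - 494*n
I(392) - 270313 = (-117 - 494*392) - 270313 = (-117 - 193648) - 270313 = -193765 - 270313 = -464078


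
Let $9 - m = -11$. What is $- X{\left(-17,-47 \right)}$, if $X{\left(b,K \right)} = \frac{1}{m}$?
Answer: $- \frac{1}{20} \approx -0.05$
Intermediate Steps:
$m = 20$ ($m = 9 - -11 = 9 + 11 = 20$)
$X{\left(b,K \right)} = \frac{1}{20}$
$- X{\left(-17,-47 \right)} = \left(-1\right) \frac{1}{20} = - \frac{1}{20}$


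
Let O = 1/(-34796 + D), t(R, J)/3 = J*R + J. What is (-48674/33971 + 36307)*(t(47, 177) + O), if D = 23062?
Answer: 368861559612404793/398615714 ≈ 9.2536e+8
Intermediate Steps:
t(R, J) = 3*J + 3*J*R (t(R, J) = 3*(J*R + J) = 3*(J + J*R) = 3*J + 3*J*R)
O = -1/11734 (O = 1/(-34796 + 23062) = 1/(-11734) = -1/11734 ≈ -8.5222e-5)
(-48674/33971 + 36307)*(t(47, 177) + O) = (-48674/33971 + 36307)*(3*177*(1 + 47) - 1/11734) = (-48674*1/33971 + 36307)*(3*177*48 - 1/11734) = (-48674/33971 + 36307)*(25488 - 1/11734) = (1233336423/33971)*(299076191/11734) = 368861559612404793/398615714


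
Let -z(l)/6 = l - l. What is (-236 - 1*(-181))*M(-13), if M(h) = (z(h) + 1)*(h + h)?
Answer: 1430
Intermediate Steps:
z(l) = 0 (z(l) = -6*(l - l) = -6*0 = 0)
M(h) = 2*h (M(h) = (0 + 1)*(h + h) = 1*(2*h) = 2*h)
(-236 - 1*(-181))*M(-13) = (-236 - 1*(-181))*(2*(-13)) = (-236 + 181)*(-26) = -55*(-26) = 1430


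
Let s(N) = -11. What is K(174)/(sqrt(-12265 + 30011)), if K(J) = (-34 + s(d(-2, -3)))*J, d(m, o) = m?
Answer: -3915*sqrt(17746)/8873 ≈ -58.778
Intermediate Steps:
K(J) = -45*J (K(J) = (-34 - 11)*J = -45*J)
K(174)/(sqrt(-12265 + 30011)) = (-45*174)/(sqrt(-12265 + 30011)) = -7830*sqrt(17746)/17746 = -3915*sqrt(17746)/8873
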